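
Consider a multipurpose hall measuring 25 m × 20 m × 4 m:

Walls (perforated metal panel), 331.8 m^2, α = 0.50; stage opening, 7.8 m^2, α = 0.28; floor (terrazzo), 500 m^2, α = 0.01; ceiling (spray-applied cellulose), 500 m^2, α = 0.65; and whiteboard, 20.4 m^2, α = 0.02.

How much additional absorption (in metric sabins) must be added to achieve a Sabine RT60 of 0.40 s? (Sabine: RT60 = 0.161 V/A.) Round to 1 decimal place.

306.5 sabins

Equivalent absorption area: A₁ = 331.8*0.50 + 7.8*0.28 + 500*0.01 + 500*0.65 + 20.4*0.02 = 498.492 m^2.
Target A₂ = 0.161·2000/0.40 = 805.000 sabins (V = 2000 m³).
ΔA = A₂ − A₁ = 805.000 − 498.492 = 306.5 sabins.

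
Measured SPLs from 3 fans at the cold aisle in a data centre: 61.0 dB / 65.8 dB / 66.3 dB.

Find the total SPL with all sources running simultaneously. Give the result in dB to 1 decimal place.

Σ 10^(Lᵢ/10) = 9.327e+06.
Combined level = 10 log₁₀(9.327e+06) = 69.7 dB.

69.7 dB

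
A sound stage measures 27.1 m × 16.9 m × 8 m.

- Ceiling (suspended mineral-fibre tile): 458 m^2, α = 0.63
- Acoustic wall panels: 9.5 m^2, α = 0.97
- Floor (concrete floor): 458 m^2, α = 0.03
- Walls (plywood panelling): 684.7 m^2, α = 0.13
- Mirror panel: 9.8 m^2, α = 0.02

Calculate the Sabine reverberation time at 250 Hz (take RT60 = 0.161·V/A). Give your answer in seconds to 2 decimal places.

Equivalent absorption area: A = 458*0.63 + 9.5*0.97 + 458*0.03 + 684.7*0.13 + 9.8*0.02 = 400.702 m^2.
Volume V = 27.1 × 16.9 × 8 = 3663.92 m³.
RT60 = 0.161 · V / A = 0.161 × 3663.92 / 400.702 = 1.47 s.

1.47 s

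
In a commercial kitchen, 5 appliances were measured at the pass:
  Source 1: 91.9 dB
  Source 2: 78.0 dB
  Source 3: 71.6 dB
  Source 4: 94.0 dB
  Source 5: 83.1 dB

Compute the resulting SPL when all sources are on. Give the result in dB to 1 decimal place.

96.4 dB

Σ 10^(Lᵢ/10) = 4.342e+09.
Combined level = 10 log₁₀(4.342e+09) = 96.4 dB.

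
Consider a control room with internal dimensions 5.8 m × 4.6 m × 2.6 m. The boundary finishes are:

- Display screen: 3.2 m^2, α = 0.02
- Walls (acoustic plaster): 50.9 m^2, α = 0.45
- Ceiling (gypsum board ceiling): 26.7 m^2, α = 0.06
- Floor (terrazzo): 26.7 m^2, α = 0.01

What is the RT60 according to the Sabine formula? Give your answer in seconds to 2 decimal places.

Equivalent absorption area: A = 3.2·0.02 + 50.9·0.45 + 26.7·0.06 + 26.7·0.01 = 24.838 m^2.
Volume V = 5.8 × 4.6 × 2.6 = 69.368 m³.
T = 0.161 V/A = 0.161·69.368/24.838 = 0.45 s.

0.45 s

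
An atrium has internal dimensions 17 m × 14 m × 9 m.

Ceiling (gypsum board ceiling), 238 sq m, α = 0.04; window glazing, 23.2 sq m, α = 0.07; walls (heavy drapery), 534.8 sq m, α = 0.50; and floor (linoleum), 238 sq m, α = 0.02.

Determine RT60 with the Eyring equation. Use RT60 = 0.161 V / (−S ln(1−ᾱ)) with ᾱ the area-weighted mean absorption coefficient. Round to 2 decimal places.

1.04 s

S = Σ Sᵢ = 1034.0 sq m.
Σ(Sᵢαᵢ) = 238·0.04 + 23.2·0.07 + 534.8·0.50 + 238·0.02 = 283.304.
ᾱ = 283.304 / 1034.0 = 0.2740.
Eyring denominator: −S ln(1−ᾱ) = 331.092.
V = 17 × 14 × 9 = 2142 m³.
T = 0.161·V/[−S·ln(1−ᾱ)] = 0.161·2142/331.092 = 1.04 s.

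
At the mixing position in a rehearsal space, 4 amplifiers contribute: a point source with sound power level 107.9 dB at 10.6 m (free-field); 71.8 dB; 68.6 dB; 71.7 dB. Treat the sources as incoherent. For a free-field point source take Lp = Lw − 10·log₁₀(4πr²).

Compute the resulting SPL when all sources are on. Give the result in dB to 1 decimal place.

79.1 dB

Source at 10.6 m: Lp = 107.9 − 10·log₁₀(4π·10.6²) = 107.9 − 10·log₁₀(1411.957) = 76.4 dB.
Sum in the linear (power) domain: Σ 10^(Lᵢ/10) = 10^(76.4/10) + 10^(71.8/10) + 10^(68.6/10) + 10^(71.7/10) = 8.082e+07.
Combined level = 10 log₁₀(8.082e+07) = 79.1 dB.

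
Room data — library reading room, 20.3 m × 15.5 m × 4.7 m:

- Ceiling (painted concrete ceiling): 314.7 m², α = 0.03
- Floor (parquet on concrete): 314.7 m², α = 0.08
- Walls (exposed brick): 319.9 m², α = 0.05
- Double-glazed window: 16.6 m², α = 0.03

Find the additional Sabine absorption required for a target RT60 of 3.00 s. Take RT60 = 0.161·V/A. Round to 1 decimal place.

28.3 sabins

Total absorption A₁ = 314.7*0.03 + 314.7*0.08 + 319.9*0.05 + 16.6*0.03
  = 9.441 + 25.176 + 15.995 + 0.498 = 51.110 m² sabins.
V = 1478.855 m³. Required absorption A₂ = 0.161 × 1478.855 / 3.00 = 79.365 sabins.
Additional absorption ΔA = 79.365 − 51.110 = 28.3 sabins.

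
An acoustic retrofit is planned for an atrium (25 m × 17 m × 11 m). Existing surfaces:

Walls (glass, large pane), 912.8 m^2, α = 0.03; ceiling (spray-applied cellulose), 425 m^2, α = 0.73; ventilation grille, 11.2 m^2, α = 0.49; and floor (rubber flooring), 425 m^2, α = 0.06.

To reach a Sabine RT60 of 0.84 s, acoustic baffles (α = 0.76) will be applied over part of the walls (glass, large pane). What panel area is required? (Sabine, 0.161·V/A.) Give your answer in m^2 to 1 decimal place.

A₁ = Σ Sᵢαᵢ = 912.8*0.03 + 425*0.73 + 11.2*0.49 + 425*0.06 = 368.622 sabins.
V = 4675 m³. Target absorption A₂ = 0.161 × 4675 / 0.84 = 896.042 sabins.
ΔA needed = 896.042 − 368.622 = 527.420 sabins.
Each m^2 of panel replacing the walls (glass, large pane) adds (0.76 − 0.03) = 0.73 sabins.
Panel area = 527.420 / 0.73 = 722.5 m^2.

722.5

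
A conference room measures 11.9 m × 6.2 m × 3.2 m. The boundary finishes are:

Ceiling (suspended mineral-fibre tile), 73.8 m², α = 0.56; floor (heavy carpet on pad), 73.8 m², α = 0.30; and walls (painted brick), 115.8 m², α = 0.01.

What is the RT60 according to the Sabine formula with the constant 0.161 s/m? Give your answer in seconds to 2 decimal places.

Equivalent absorption area: A = 73.8*0.56 + 73.8*0.30 + 115.8*0.01 = 64.626 m².
Room volume: 236.096 m³.
RT60 = 0.161 · V / A = 0.161 × 236.096 / 64.626 = 0.59 s.

0.59 s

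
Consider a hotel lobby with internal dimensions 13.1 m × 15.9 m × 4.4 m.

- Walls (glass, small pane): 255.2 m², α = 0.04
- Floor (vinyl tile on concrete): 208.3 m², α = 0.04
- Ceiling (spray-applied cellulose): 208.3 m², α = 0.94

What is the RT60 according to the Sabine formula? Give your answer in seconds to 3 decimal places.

A = Σ Sᵢαᵢ = 255.2*0.04 + 208.3*0.04 + 208.3*0.94 = 214.342 sabins.
Room volume: 916.476 m³.
T = 0.161 V/A = 0.161·916.476/214.342 = 0.688 s.

0.688 sec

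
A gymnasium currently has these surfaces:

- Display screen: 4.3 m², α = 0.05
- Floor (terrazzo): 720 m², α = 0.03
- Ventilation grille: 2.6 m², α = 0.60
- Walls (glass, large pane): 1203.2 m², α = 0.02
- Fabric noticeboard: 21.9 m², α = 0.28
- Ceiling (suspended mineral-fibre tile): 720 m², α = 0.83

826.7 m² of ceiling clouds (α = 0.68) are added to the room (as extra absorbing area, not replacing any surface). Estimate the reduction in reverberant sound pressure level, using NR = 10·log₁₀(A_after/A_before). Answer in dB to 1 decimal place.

Summing Sᵢαᵢ: 0.215 + 21.600 + 1.560 + 24.064 + 6.132 + 597.600 → A_before = 651.171 sabins.
Added absorption = 826.7 × 0.68 = 562.156 sabins.
New total A_after = 1213.327 sabins.
Reduction = 10 log₁₀(A_after/A_before) = 10 log₁₀(1.8633) = 2.7 dB.

2.7 dB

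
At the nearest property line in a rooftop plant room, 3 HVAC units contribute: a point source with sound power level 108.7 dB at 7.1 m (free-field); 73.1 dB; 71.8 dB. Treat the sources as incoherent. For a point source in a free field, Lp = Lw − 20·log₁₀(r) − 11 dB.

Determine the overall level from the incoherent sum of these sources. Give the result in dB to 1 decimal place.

81.8 dB

Source at 7.1 m: Lp = 108.7 − 20·log₁₀(7.1) − 11 = 80.7 dB.
Σ 10^(Lᵢ/10) = 1.53e+08.
L_total = 10·log₁₀(1.53e+08) = 81.8 dB.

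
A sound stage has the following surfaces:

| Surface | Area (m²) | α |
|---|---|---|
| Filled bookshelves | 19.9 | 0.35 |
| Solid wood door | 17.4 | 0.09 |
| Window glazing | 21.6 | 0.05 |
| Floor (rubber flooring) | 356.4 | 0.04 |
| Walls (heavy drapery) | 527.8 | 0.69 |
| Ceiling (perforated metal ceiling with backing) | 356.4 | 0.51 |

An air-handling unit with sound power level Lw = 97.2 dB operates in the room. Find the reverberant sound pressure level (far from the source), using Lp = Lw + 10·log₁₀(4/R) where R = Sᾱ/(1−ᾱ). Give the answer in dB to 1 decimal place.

A = 569.813 sabins; S = 1299.5 m².
ᾱ = 0.4385, so room constant R = A/(1−ᾱ) = 1014.805 m².
Lp = 97.2 + 10·log₁₀(4/1014.805) = 97.2 + (-24.04) = 73.2 dB.

73.2 dB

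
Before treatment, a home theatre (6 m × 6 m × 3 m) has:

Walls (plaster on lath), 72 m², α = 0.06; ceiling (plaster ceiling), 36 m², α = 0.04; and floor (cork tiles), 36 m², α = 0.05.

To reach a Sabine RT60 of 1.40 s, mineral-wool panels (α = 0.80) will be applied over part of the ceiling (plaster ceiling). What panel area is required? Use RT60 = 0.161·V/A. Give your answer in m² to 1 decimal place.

Equivalent absorption area: A₁ = 72·0.06 + 36·0.04 + 36·0.05 = 7.560 m².
V = 108 m³. Target absorption A₂ = 0.161 × 108 / 1.40 = 12.420 sabins.
ΔA needed = 12.420 − 7.560 = 4.860 sabins.
Net gain per m²: Δα = 0.80 − 0.04 = 0.76.
Area = ΔA/Δα = 4.860/0.76 = 6.4 m².

6.4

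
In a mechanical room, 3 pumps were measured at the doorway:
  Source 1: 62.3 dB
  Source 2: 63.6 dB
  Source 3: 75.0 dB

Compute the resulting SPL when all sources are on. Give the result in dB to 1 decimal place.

Σ 10^(Lᵢ/10) = 3.561e+07.
Combined level = 10 log₁₀(3.561e+07) = 75.5 dB.

75.5 dB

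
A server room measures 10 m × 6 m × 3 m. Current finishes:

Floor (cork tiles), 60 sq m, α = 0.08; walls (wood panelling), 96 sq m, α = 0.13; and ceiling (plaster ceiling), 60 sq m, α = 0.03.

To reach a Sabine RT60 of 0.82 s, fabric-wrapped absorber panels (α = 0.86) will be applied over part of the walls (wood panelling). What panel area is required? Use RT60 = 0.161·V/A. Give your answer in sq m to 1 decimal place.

Equivalent absorption area: A₁ = 60·0.08 + 96·0.13 + 60·0.03 = 19.080 sq m.
V = 180 m³. Target absorption A₂ = 0.161 × 180 / 0.82 = 35.341 sabins.
Absorption to add: 35.341 − 19.080 = 16.261 sabins.
Each sq m of panel replacing the walls (wood panelling) adds (0.86 − 0.13) = 0.73 sabins.
Area = ΔA/Δα = 16.261/0.73 = 22.3 sq m.

22.3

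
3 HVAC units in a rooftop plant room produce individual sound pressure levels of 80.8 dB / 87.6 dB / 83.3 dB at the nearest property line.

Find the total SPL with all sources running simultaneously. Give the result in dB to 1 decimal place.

89.6 dB

Sum in the linear (power) domain: Σ 10^(Lᵢ/10) = 10^(80.8/10) + 10^(87.6/10) + 10^(83.3/10) = 9.095e+08.
Combined level = 10 log₁₀(9.095e+08) = 89.6 dB.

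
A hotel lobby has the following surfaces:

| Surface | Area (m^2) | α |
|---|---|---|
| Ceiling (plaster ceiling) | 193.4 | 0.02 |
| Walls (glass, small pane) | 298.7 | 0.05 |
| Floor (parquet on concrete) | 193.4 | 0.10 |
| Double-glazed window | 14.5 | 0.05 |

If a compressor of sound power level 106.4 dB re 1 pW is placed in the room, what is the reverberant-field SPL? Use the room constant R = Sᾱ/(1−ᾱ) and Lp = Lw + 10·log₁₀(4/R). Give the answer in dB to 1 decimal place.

A = 38.868 sabins; S = 700.0 m^2.
ᾱ = 0.0555, so room constant R = A/(1−ᾱ) = 41.152 m^2.
Lp = Lw + 10 log₁₀(4/R) = 106.4 -10.12 = 96.3 dB.

96.3 dB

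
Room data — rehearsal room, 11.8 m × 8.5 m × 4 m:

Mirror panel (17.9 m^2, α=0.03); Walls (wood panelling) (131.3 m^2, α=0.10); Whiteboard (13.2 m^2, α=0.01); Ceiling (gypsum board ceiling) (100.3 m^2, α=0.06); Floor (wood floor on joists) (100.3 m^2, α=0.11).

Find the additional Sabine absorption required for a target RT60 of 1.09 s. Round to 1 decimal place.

28.4 sabins

Total absorption A₁ = 17.9×0.03 + 131.3×0.10 + 13.2×0.01 + 100.3×0.06 + 100.3×0.11
  = 0.537 + 13.130 + 0.132 + 6.018 + 11.033 = 30.850 m^2 sabins.
For T = 1.09 s, need A₂ = 0.161·V/T = 0.161·401.2/1.09 = 59.260 sabins.
Additional absorption ΔA = 59.260 − 30.850 = 28.4 sabins.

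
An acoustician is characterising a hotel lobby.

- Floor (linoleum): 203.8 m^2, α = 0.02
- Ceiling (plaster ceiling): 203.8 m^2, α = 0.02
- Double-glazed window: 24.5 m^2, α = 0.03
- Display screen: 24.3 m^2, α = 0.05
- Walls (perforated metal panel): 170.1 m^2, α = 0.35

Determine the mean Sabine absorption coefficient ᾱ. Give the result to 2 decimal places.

Total surface area S = 626.5 m^2.
A = 203.8×0.02 + 203.8×0.02 + 24.5×0.03 + 24.3×0.05 + 170.1×0.35 = 69.637 sabins.
ᾱ = A/S = 0.11.

0.11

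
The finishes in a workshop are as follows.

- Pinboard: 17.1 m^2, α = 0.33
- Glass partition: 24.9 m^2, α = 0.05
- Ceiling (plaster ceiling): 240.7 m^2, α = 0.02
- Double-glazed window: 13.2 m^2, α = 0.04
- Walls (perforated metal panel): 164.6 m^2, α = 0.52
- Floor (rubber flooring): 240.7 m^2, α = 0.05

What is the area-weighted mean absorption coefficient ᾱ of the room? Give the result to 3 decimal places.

Total surface area S = 701.2 m^2.
A = 17.1·0.33 + 24.9·0.05 + 240.7·0.02 + 13.2·0.04 + 164.6·0.52 + 240.7·0.05 = 109.857 sabins.
ᾱ = A/S = 0.157.

0.157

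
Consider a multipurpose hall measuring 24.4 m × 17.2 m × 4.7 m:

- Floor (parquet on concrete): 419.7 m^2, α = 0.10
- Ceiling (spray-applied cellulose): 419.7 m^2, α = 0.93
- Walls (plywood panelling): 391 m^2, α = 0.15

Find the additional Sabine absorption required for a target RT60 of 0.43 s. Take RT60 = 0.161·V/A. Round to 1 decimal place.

Summing Sᵢαᵢ: 41.970 + 390.321 + 58.650 → A₁ = 490.941 sabins.
For T = 0.43 s, need A₂ = 0.161·V/T = 0.161·1972.496/0.43 = 738.539 sabins.
ΔA = A₂ − A₁ = 738.539 − 490.941 = 247.6 sabins.

247.6 sabins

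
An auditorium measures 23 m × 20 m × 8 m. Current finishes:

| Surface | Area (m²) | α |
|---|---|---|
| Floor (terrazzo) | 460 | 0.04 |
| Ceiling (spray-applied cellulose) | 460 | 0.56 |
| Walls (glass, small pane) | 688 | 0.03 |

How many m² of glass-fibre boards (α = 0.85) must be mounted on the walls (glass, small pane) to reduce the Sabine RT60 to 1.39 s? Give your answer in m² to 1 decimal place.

A₁ = Σ Sᵢαᵢ = 460*0.04 + 460*0.56 + 688*0.03 = 296.640 sabins.
V = 3680 m³. Target absorption A₂ = 0.161 × 3680 / 1.39 = 426.245 sabins.
Absorption to add: 426.245 − 296.640 = 129.605 sabins.
Net gain per m²: Δα = 0.85 − 0.03 = 0.82.
Area = ΔA/Δα = 129.605/0.82 = 158.1 m².

158.1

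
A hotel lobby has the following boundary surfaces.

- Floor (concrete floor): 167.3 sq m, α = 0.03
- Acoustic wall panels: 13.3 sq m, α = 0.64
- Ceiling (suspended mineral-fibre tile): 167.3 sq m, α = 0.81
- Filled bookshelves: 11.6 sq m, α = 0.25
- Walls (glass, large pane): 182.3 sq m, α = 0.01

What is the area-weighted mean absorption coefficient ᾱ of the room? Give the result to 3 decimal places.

0.284

Total surface area S = 541.8 sq m.
A = 167.3×0.03 + 13.3×0.64 + 167.3×0.81 + 11.6×0.25 + 182.3×0.01 = 153.767 sabins.
ᾱ = 153.767 / 541.8 = 0.284.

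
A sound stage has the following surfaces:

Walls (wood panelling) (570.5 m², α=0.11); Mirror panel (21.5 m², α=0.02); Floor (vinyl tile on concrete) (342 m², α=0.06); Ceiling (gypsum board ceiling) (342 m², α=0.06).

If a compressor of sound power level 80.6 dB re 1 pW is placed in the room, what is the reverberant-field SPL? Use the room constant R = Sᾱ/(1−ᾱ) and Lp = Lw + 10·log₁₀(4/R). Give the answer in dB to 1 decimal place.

66.1 dB

A = 104.225 sabins; S = 1276.0 m².
ᾱ = 104.225/1276.0 = 0.0817; R = Sᾱ/(1−ᾱ) = 104.225/(1−0.0817) = 113.498 m².
Lp = Lw + 10 log₁₀(4/R) = 80.6 -14.53 = 66.1 dB.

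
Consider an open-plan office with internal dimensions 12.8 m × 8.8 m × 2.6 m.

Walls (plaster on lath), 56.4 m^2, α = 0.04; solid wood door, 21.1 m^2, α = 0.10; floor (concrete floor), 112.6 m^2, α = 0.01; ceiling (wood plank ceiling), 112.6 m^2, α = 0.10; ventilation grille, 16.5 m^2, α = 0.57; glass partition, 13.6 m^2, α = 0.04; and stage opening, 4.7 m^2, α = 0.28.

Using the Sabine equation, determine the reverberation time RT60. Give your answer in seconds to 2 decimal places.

A = Σ Sᵢαᵢ = 56.4·0.04 + 21.1·0.10 + 112.6·0.01 + 112.6·0.10 + 16.5·0.57 + 13.6·0.04 + 4.7·0.28 = 28.017 sabins.
Room volume: 292.864 m³.
Sabine: RT60 = 0.161 × 292.864 / 28.017 = 1.68 s.

1.68 s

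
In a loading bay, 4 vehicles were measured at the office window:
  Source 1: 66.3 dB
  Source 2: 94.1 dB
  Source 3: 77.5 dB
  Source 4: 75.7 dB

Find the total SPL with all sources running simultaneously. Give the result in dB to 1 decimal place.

Sum in the linear (power) domain: Σ 10^(Lᵢ/10) = 10^(66.3/10) + 10^(94.1/10) + 10^(77.5/10) + 10^(75.7/10) = 2.668e+09.
Combined level = 10 log₁₀(2.668e+09) = 94.3 dB.

94.3 dB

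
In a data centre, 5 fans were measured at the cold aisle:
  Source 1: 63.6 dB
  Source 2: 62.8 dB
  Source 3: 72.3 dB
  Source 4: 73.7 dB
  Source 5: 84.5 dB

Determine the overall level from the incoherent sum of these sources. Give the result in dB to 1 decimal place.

85.1 dB

Sum in the linear (power) domain: Σ 10^(Lᵢ/10) = 10^(63.6/10) + 10^(62.8/10) + 10^(72.3/10) + 10^(73.7/10) + 10^(84.5/10) = 3.265e+08.
L_total = 10·log₁₀(3.265e+08) = 85.1 dB.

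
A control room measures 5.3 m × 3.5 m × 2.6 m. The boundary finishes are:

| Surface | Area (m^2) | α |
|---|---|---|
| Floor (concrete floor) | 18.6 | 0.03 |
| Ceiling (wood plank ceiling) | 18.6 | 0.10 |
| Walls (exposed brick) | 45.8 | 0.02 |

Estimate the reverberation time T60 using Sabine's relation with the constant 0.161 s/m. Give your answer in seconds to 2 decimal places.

Summing Sᵢαᵢ: 0.558 + 1.860 + 0.916 → A = 3.334 sabins.
Room volume: 48.23 m³.
Sabine: RT60 = 0.161 × 48.23 / 3.334 = 2.33 s.

2.33 s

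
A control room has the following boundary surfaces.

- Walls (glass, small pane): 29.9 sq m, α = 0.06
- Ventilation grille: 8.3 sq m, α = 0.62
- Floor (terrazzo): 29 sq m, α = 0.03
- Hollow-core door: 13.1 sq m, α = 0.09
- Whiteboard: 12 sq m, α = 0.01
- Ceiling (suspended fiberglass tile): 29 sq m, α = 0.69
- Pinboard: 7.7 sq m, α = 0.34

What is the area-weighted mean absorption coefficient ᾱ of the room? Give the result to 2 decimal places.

S = Σ Sᵢ = 29.9 + 8.3 + 29 + 13.1 + 12 + 29 + 7.7 = 129.0 sq m.
Σ(Sᵢαᵢ) = 29.9*0.06 + 8.3*0.62 + 29*0.03 + 13.1*0.09 + 12*0.01 + 29*0.69 + 7.7*0.34 = 31.737.
ᾱ = A/S = 0.25.

0.25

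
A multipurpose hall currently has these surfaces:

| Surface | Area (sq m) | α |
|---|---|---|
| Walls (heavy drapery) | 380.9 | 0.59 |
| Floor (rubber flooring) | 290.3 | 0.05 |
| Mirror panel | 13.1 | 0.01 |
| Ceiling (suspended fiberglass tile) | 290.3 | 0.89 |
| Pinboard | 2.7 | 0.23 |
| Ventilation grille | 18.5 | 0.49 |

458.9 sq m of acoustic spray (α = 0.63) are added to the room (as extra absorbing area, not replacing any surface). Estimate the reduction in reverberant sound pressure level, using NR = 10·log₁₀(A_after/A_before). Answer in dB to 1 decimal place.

2.0 dB

Summing Sᵢαᵢ: 224.731 + 14.515 + 0.131 + 258.367 + 0.621 + 9.065 → A_before = 507.430 sabins.
Added absorption = 458.9 × 0.63 = 289.107 sabins.
New total A_after = 796.537 sabins.
Reduction = 10 log₁₀(A_after/A_before) = 10 log₁₀(1.5697) = 2.0 dB.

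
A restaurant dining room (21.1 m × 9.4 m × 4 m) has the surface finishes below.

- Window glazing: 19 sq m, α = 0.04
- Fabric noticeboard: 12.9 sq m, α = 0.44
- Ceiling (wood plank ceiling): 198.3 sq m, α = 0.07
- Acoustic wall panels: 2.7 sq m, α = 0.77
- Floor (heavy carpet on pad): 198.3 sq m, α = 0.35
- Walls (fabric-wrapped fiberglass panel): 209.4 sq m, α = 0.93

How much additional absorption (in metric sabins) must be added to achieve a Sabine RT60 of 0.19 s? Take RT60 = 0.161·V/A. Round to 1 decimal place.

385.7 sabins

A₁ = Σ Sᵢαᵢ = 19*0.04 + 12.9*0.44 + 198.3*0.07 + 2.7*0.77 + 198.3*0.35 + 209.4*0.93 = 286.543 sabins.
For T = 0.19 s, need A₂ = 0.161·V/T = 0.161·793.36/0.19 = 672.268 sabins.
ΔA = A₂ − A₁ = 672.268 − 286.543 = 385.7 sabins.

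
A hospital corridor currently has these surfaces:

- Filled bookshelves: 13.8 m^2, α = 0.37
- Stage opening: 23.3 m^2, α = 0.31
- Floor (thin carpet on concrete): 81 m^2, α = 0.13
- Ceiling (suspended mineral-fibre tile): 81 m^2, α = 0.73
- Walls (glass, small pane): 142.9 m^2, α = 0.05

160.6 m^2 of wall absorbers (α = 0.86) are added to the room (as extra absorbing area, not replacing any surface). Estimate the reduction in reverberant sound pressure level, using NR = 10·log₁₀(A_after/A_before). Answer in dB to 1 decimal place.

4.1 dB

Summing Sᵢαᵢ: 5.106 + 7.223 + 10.530 + 59.130 + 7.145 → A_before = 89.134 sabins.
Treatment contributes 160.6·0.86 = 138.116 sabins.
New total A_after = 227.250 sabins.
Reduction = 10 log₁₀(A_after/A_before) = 10 log₁₀(2.5495) = 4.1 dB.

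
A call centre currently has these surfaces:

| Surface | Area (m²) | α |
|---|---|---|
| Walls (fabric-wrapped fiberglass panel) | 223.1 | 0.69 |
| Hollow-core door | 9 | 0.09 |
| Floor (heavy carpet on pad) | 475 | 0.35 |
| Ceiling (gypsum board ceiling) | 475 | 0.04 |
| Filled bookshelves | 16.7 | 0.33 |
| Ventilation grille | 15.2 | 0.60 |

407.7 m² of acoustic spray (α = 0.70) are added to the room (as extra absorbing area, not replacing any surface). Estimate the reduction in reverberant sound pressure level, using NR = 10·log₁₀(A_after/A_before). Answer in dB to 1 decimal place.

Summing Sᵢαᵢ: 153.939 + 0.810 + 166.250 + 19.000 + 5.511 + 9.120 → A_before = 354.630 sabins.
Treatment contributes 407.7·0.70 = 285.390 sabins.
New total A_after = 640.020 sabins.
Reduction = 10 log₁₀(A_after/A_before) = 10 log₁₀(1.8048) = 2.6 dB.

2.6 dB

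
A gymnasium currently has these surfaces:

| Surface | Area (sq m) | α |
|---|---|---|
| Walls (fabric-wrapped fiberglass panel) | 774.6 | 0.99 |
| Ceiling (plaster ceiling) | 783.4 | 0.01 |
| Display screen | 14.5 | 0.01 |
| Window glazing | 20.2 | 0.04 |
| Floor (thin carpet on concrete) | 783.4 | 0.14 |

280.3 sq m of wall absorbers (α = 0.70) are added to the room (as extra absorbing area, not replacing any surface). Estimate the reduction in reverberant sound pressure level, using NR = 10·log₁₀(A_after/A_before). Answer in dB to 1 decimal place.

Equivalent absorption area: A_before = 774.6*0.99 + 783.4*0.01 + 14.5*0.01 + 20.2*0.04 + 783.4*0.14 = 885.317 sq m.
Treatment contributes 280.3·0.70 = 196.210 sabins.
New total A_after = 1081.527 sabins.
Reduction = 10 log₁₀(A_after/A_before) = 10 log₁₀(1.2216) = 0.9 dB.

0.9 dB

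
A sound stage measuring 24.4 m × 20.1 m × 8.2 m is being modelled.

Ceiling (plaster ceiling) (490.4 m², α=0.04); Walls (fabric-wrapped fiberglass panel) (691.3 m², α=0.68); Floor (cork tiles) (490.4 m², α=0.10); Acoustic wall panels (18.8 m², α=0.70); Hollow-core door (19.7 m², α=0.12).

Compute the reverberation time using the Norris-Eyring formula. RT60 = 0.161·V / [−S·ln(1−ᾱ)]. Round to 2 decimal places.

S = Σ Sᵢ = 1710.6 m².
Absorption A = 490.4·0.04 + 691.3·0.68 + 490.4·0.10 + 18.8·0.70 + 19.7·0.12 = 554.264 sabins.
Mean coefficient ᾱ = A/S = 0.3240.
−S·ln(1−ᾱ) = −1710.6 × ln(1 − 0.3240) = 669.806.
V = 24.4 × 20.1 × 8.2 = 4021.608 m³.
T = 0.161·V/[−S·ln(1−ᾱ)] = 0.161·4021.608/669.806 = 0.97 s.

0.97 seconds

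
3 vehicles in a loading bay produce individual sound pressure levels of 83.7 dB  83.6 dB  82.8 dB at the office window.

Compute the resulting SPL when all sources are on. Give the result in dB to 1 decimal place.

Converting to relative power and adding: 10^(83.7/10) + 10^(83.6/10) + 10^(82.8/10) = 6.541e+08.
L_total = 10·log₁₀(6.541e+08) = 88.2 dB.

88.2 dB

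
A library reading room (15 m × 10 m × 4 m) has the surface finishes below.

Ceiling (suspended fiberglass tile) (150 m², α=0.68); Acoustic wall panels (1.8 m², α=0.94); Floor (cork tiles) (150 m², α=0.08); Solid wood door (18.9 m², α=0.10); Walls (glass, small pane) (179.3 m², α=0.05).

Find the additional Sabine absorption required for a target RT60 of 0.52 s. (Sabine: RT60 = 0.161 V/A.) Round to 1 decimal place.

59.2 sabins

A₁ = Σ Sᵢαᵢ = 150·0.68 + 1.8·0.94 + 150·0.08 + 18.9·0.10 + 179.3·0.05 = 126.547 sabins.
For T = 0.52 s, need A₂ = 0.161·V/T = 0.161·600/0.52 = 185.769 sabins.
Shortfall: 185.769 − 126.547 = 59.2 sabins.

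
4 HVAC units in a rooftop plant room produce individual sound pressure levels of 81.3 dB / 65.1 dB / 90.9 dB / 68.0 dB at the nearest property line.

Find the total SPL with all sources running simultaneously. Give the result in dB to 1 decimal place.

Sum in the linear (power) domain: Σ 10^(Lᵢ/10) = 10^(81.3/10) + 10^(65.1/10) + 10^(90.9/10) + 10^(68.0/10) = 1.375e+09.
L_total = 10·log₁₀(1.375e+09) = 91.4 dB.

91.4 dB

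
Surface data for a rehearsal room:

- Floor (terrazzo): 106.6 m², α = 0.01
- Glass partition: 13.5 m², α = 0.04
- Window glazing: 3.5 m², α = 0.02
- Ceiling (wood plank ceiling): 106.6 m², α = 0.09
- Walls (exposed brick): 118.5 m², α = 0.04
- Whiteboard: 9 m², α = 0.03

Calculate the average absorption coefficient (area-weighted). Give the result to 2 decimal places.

S = Σ Sᵢ = 106.6 + 13.5 + 3.5 + 106.6 + 118.5 + 9 = 357.7 m².
Weighted sum Σ Sα = 16.280.
ᾱ = 16.280 / 357.7 = 0.05.

0.05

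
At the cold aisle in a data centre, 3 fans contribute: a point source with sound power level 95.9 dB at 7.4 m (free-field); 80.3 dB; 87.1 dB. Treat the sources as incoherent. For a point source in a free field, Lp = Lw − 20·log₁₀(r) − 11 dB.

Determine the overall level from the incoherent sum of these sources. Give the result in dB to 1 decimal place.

Source at 7.4 m: Lp = 95.9 − 20·log₁₀(7.4) − 11 = 67.5 dB.
Sum in the linear (power) domain: Σ 10^(Lᵢ/10) = 10^(67.5/10) + 10^(80.3/10) + 10^(87.1/10) = 6.256e+08.
Back to dB: 10·log₁₀ Σ = 88.0 dB.

88.0 dB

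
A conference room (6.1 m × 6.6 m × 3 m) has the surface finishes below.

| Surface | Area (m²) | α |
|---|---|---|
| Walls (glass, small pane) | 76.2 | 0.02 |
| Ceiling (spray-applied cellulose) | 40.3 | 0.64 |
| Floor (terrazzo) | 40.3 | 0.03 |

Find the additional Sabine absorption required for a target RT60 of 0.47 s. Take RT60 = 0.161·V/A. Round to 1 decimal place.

Total absorption A₁ = 76.2×0.02 + 40.3×0.64 + 40.3×0.03
  = 1.524 + 25.792 + 1.209 = 28.525 m² sabins.
V = 120.78 m³. Required absorption A₂ = 0.161 × 120.78 / 0.47 = 41.374 sabins.
Shortfall: 41.374 − 28.525 = 12.8 sabins.

12.8 sabins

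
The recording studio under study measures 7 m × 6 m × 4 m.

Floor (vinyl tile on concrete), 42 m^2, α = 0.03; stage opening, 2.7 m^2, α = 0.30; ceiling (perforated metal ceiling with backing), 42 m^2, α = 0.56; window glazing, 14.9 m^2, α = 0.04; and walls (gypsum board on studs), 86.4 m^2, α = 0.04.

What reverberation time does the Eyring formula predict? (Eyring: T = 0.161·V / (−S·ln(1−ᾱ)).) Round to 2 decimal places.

0.84 seconds

Total surface area S = 42 + 2.7 + 42 + 14.9 + 86.4 = 188.0 m^2.
Σ(Sᵢαᵢ) = 42×0.03 + 2.7×0.30 + 42×0.56 + 14.9×0.04 + 86.4×0.04 = 29.642.
ᾱ = 29.642 / 188.0 = 0.1577.
Eyring denominator: −S ln(1−ᾱ) = 32.264.
V = 7 × 6 × 4 = 168 m³.
T = 0.161·V/[−S·ln(1−ᾱ)] = 0.161·168/32.264 = 0.84 s.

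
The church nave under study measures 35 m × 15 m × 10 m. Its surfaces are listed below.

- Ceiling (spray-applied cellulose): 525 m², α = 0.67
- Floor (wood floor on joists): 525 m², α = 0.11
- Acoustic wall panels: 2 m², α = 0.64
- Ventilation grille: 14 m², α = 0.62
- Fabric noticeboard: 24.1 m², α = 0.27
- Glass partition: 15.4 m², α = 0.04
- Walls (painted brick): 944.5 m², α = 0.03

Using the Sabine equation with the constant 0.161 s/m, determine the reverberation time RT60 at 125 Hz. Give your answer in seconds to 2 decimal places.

Total absorption A = 525·0.67 + 525·0.11 + 2·0.64 + 14·0.62 + 24.1·0.27 + 15.4·0.04 + 944.5·0.03
  = 351.750 + 57.750 + 1.280 + 8.680 + 6.507 + 0.616 + 28.335 = 454.918 m² sabins.
Volume V = 35 × 15 × 10 = 5250 m³.
RT60 = 0.161 · V / A = 0.161 × 5250 / 454.918 = 1.86 s.

1.86 s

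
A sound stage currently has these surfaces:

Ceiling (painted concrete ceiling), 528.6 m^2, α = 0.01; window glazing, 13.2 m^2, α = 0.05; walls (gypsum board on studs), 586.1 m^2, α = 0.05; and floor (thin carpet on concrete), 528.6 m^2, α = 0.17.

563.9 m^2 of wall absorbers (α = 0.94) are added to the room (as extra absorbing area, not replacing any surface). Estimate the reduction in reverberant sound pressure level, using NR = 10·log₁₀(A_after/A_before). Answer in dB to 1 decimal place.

7.2 dB

A_before = Σ Sᵢαᵢ = 528.6·0.01 + 13.2·0.05 + 586.1·0.05 + 528.6·0.17 = 125.113 sabins.
Added absorption = 563.9 × 0.94 = 530.066 sabins.
A_after = 125.113 + 530.066 = 655.179 sabins.
Reduction = 10 log₁₀(A_after/A_before) = 10 log₁₀(5.2367) = 7.2 dB.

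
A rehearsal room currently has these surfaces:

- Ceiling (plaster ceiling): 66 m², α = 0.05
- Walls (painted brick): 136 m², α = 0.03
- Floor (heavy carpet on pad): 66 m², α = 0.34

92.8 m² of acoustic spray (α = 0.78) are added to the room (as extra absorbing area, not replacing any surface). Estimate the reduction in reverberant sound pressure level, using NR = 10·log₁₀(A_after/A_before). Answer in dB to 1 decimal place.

5.3 dB

Total absorption A_before = 66*0.05 + 136*0.03 + 66*0.34
  = 3.300 + 4.080 + 22.440 = 29.820 m² sabins.
Added absorption = 92.8 × 0.78 = 72.384 sabins.
New total A_after = 102.204 sabins.
Reduction = 10 log₁₀(A_after/A_before) = 10 log₁₀(3.4274) = 5.3 dB.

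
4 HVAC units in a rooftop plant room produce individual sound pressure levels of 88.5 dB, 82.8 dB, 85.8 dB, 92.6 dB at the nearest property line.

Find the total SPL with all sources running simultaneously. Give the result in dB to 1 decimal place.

94.9 dB

Sum in the linear (power) domain: Σ 10^(Lᵢ/10) = 10^(88.5/10) + 10^(82.8/10) + 10^(85.8/10) + 10^(92.6/10) = 3.098e+09.
Combined level = 10 log₁₀(3.098e+09) = 94.9 dB.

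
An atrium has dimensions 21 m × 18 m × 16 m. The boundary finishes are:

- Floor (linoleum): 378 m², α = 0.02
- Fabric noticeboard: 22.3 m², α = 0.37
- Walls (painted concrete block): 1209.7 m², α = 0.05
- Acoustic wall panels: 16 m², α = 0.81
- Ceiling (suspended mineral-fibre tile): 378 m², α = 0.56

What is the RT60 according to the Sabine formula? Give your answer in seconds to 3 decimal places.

3.236 s

Total absorption A = 378*0.02 + 22.3*0.37 + 1209.7*0.05 + 16*0.81 + 378*0.56
  = 7.560 + 8.251 + 60.485 + 12.960 + 211.680 = 300.936 m² sabins.
V = 21·18·16 = 6048 m³.
T = 0.161 V/A = 0.161·6048/300.936 = 3.236 s.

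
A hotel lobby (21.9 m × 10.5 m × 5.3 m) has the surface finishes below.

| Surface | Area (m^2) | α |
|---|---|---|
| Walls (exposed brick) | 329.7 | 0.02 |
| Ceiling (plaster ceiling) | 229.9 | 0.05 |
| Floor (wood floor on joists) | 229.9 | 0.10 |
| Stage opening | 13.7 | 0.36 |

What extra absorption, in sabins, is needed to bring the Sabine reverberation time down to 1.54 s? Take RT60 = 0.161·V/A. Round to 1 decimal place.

81.4 sabins

A₁ = Σ Sᵢαᵢ = 329.7×0.02 + 229.9×0.05 + 229.9×0.10 + 13.7×0.36 = 46.011 sabins.
For T = 1.54 s, need A₂ = 0.161·V/T = 0.161·1218.735/1.54 = 127.413 sabins.
Shortfall: 127.413 − 46.011 = 81.4 sabins.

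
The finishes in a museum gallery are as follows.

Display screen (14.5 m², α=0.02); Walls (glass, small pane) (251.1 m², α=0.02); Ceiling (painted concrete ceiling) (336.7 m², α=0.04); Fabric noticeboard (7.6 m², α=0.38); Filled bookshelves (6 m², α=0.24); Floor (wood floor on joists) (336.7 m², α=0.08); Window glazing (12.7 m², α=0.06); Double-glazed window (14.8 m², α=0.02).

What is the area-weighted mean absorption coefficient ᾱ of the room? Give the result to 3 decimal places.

0.052

S = Σ Sᵢ = 14.5 + 251.1 + 336.7 + 7.6 + 6 + 336.7 + 12.7 + 14.8 = 980.1 m².
A = 14.5·0.02 + 251.1·0.02 + 336.7·0.04 + 7.6·0.38 + 6·0.24 + 336.7·0.08 + 12.7·0.06 + 14.8·0.02 = 51.102 sabins.
ᾱ = 51.102 / 980.1 = 0.052.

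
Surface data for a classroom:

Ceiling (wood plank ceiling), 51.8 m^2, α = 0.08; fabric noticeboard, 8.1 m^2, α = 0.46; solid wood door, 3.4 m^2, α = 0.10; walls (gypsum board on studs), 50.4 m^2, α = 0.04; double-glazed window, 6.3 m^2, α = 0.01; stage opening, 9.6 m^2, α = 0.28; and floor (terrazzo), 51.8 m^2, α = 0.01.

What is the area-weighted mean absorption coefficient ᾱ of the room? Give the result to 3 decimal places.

0.074

Total surface area S = 181.4 m^2.
A = 51.8*0.08 + 8.1*0.46 + 3.4*0.10 + 50.4*0.04 + 6.3*0.01 + 9.6*0.28 + 51.8*0.01 = 13.495 sabins.
ᾱ = 13.495 / 181.4 = 0.074.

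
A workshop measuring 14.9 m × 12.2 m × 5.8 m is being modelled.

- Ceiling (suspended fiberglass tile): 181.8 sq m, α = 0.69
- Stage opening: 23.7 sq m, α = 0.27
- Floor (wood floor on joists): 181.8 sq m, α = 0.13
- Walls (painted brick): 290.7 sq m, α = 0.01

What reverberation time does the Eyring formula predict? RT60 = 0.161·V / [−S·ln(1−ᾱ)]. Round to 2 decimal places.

S = Σ Sᵢ = 678.0 sq m.
Absorption A = 181.8×0.69 + 23.7×0.27 + 181.8×0.13 + 290.7×0.01 = 158.382 sabins.
Mean coefficient ᾱ = A/S = 0.2336.
Eyring denominator: −S ln(1−ᾱ) = 180.383.
V = 14.9 × 12.2 × 5.8 = 1054.324 m³.
RT60 = 0.161 × 1054.324 / 180.383 = 0.94 s.

0.94 s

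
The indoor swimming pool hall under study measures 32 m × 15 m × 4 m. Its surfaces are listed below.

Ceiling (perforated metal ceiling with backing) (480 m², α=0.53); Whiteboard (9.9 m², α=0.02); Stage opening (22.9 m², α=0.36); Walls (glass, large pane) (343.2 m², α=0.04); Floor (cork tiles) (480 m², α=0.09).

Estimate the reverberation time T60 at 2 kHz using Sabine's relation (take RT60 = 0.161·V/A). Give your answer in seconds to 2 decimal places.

Total absorption A = 480*0.53 + 9.9*0.02 + 22.9*0.36 + 343.2*0.04 + 480*0.09
  = 254.400 + 0.198 + 8.244 + 13.728 + 43.200 = 319.770 m² sabins.
Room volume: 1920 m³.
Sabine: RT60 = 0.161 × 1920 / 319.770 = 0.97 s.

0.97 seconds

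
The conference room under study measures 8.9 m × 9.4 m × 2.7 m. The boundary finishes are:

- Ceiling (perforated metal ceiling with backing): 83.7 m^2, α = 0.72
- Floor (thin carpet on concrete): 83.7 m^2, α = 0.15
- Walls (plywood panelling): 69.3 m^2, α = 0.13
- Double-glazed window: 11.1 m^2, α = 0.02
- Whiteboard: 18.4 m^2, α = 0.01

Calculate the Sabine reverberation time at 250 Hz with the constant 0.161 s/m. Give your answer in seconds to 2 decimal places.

0.44 s

Total absorption A = 83.7×0.72 + 83.7×0.15 + 69.3×0.13 + 11.1×0.02 + 18.4×0.01
  = 60.264 + 12.555 + 9.009 + 0.222 + 0.184 = 82.234 m^2 sabins.
Room volume: 225.882 m³.
RT60 = 0.161 · V / A = 0.161 × 225.882 / 82.234 = 0.44 s.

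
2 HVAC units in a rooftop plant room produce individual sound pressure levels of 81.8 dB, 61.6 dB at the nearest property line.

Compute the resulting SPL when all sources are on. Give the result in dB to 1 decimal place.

81.8 dB

Converting to relative power and adding: 10^(81.8/10) + 10^(61.6/10) = 1.528e+08.
L_total = 10·log₁₀(1.528e+08) = 81.8 dB.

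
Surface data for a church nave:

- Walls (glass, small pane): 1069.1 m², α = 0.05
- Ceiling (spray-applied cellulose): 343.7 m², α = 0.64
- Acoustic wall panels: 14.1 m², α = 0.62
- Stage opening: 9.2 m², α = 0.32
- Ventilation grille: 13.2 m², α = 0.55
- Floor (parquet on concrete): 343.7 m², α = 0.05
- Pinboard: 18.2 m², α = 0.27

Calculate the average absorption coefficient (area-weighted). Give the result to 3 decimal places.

0.174

S = Σ Sᵢ = 1069.1 + 343.7 + 14.1 + 9.2 + 13.2 + 343.7 + 18.2 = 1811.2 m².
Weighted sum Σ Sα = 314.468.
ᾱ = A/S = 0.174.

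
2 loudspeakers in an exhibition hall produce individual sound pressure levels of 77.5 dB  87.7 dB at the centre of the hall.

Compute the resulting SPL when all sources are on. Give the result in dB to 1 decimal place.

88.1 dB

Converting to relative power and adding: 10^(77.5/10) + 10^(87.7/10) = 6.451e+08.
L_total = 10·log₁₀(6.451e+08) = 88.1 dB.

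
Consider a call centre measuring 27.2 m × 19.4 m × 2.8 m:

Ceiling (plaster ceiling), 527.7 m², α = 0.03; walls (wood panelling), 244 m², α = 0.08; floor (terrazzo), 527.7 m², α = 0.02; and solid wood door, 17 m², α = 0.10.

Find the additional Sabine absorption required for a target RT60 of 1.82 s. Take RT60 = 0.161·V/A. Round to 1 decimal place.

83.1 sabins

Summing Sᵢαᵢ: 15.831 + 19.520 + 10.554 + 1.700 → A₁ = 47.605 sabins.
For T = 1.82 s, need A₂ = 0.161·V/T = 0.161·1477.504/1.82 = 130.702 sabins.
Shortfall: 130.702 − 47.605 = 83.1 sabins.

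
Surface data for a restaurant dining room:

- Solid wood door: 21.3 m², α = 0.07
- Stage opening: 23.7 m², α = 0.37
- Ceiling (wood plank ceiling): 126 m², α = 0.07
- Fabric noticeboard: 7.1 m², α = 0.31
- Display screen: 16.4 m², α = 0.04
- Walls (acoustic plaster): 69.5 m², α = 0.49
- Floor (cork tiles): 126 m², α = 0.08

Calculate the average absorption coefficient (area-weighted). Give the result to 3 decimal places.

0.169

S = Σ Sᵢ = 21.3 + 23.7 + 126 + 7.1 + 16.4 + 69.5 + 126 = 390.0 m².
Σ(Sᵢαᵢ) = 21.3×0.07 + 23.7×0.37 + 126×0.07 + 7.1×0.31 + 16.4×0.04 + 69.5×0.49 + 126×0.08 = 66.072.
ᾱ = 66.072 / 390.0 = 0.169.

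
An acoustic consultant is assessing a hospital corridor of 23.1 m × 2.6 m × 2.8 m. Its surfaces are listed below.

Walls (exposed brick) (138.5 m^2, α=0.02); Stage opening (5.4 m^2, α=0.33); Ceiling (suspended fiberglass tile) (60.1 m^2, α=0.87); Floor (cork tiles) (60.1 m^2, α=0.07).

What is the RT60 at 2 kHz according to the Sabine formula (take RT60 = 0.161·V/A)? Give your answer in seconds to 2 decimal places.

Total absorption A = 138.5×0.02 + 5.4×0.33 + 60.1×0.87 + 60.1×0.07
  = 2.770 + 1.782 + 52.287 + 4.207 = 61.046 m^2 sabins.
Room volume: 168.168 m³.
Sabine: RT60 = 0.161 × 168.168 / 61.046 = 0.44 s.

0.44 s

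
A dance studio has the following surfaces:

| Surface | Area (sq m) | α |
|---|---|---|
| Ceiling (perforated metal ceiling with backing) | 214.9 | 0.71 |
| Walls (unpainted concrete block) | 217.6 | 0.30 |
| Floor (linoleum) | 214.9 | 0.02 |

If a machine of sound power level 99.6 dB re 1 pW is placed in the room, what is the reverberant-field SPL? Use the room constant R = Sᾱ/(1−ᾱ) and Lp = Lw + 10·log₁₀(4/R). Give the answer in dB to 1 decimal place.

Σ(Sᵢαᵢ) = 214.9×0.71 + 217.6×0.30 + 214.9×0.02 = 222.157; total area S = 647.4 sq m.
ᾱ = 222.157/647.4 = 0.3432; R = Sᾱ/(1−ᾱ) = 222.157/(1−0.3432) = 338.241 sq m.
Lp = Lw + 10 log₁₀(4/R) = 99.6 -19.27 = 80.3 dB.

80.3 dB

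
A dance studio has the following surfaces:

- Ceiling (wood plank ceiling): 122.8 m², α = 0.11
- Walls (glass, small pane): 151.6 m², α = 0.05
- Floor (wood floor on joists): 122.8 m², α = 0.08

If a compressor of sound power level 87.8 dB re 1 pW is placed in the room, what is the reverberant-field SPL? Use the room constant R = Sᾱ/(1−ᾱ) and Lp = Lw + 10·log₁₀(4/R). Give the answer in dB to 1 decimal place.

Σ(Sᵢαᵢ) = 122.8×0.11 + 151.6×0.05 + 122.8×0.08 = 30.912; total area S = 397.2 m².
ᾱ = 0.0778, so room constant R = A/(1−ᾱ) = 33.520 m².
Lp = 87.8 + 10·log₁₀(4/33.520) = 87.8 + (-9.23) = 78.6 dB.

78.6 dB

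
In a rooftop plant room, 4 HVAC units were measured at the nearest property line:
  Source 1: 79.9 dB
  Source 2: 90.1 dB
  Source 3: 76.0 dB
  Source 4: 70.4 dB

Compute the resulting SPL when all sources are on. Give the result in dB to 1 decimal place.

Converting to relative power and adding: 10^(79.9/10) + 10^(90.1/10) + 10^(76.0/10) + 10^(70.4/10) = 1.172e+09.
Back to dB: 10·log₁₀ Σ = 90.7 dB.

90.7 dB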